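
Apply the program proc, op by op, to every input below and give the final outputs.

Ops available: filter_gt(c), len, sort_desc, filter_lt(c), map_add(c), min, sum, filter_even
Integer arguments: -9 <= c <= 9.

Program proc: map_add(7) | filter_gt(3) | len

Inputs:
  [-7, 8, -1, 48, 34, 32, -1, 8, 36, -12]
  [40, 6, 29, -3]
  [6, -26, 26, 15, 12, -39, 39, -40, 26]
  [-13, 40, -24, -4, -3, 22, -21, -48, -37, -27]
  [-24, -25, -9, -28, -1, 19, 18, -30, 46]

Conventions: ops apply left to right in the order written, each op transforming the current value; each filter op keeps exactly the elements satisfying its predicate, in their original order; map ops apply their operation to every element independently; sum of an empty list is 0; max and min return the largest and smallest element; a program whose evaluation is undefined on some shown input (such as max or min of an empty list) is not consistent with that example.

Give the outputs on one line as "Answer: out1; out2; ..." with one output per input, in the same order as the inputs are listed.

8; 4; 6; 3; 4

Execution, op by op:
  [-7, 8, -1, 48, 34, 32, -1, 8, 36, -12] -> [0, 15, 6, 55, 41, 39, 6, 15, 43, -5] -> [15, 6, 55, 41, 39, 6, 15, 43] -> 8
  [40, 6, 29, -3] -> [47, 13, 36, 4] -> [47, 13, 36, 4] -> 4
  [6, -26, 26, 15, 12, -39, 39, -40, 26] -> [13, -19, 33, 22, 19, -32, 46, -33, 33] -> [13, 33, 22, 19, 46, 33] -> 6
  [-13, 40, -24, -4, -3, 22, -21, -48, -37, -27] -> [-6, 47, -17, 3, 4, 29, -14, -41, -30, -20] -> [47, 4, 29] -> 3
  [-24, -25, -9, -28, -1, 19, 18, -30, 46] -> [-17, -18, -2, -21, 6, 26, 25, -23, 53] -> [6, 26, 25, 53] -> 4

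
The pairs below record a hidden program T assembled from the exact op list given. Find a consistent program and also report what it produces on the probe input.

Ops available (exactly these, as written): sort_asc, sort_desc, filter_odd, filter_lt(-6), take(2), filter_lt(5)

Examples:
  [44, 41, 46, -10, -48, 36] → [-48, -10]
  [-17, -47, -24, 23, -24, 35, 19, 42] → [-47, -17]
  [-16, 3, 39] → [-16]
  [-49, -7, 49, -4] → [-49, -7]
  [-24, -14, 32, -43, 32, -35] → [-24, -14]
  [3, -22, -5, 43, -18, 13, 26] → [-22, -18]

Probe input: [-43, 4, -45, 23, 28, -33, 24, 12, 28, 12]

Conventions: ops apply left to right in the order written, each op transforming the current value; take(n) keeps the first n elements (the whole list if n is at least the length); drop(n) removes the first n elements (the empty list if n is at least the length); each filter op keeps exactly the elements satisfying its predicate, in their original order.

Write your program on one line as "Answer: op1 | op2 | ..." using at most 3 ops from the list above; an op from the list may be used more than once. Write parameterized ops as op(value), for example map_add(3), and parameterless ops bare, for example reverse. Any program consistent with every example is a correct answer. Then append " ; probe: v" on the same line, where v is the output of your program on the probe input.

filter_lt(-6) | take(2) | sort_asc ; probe: [-45, -43]

Check, running the answer program on each example:
  [44, 41, 46, -10, -48, 36] -> [-10, -48] -> [-10, -48] -> [-48, -10]
  [-17, -47, -24, 23, -24, 35, 19, 42] -> [-17, -47, -24, -24] -> [-17, -47] -> [-47, -17]
  [-16, 3, 39] -> [-16] -> [-16] -> [-16]
  [-49, -7, 49, -4] -> [-49, -7] -> [-49, -7] -> [-49, -7]
  [-24, -14, 32, -43, 32, -35] -> [-24, -14, -43, -35] -> [-24, -14] -> [-24, -14]
  [3, -22, -5, 43, -18, 13, 26] -> [-22, -18] -> [-22, -18] -> [-22, -18]
  probe: [-43, 4, -45, 23, 28, -33, 24, 12, 28, 12] -> [-43, -45, -33] -> [-43, -45] -> [-45, -43]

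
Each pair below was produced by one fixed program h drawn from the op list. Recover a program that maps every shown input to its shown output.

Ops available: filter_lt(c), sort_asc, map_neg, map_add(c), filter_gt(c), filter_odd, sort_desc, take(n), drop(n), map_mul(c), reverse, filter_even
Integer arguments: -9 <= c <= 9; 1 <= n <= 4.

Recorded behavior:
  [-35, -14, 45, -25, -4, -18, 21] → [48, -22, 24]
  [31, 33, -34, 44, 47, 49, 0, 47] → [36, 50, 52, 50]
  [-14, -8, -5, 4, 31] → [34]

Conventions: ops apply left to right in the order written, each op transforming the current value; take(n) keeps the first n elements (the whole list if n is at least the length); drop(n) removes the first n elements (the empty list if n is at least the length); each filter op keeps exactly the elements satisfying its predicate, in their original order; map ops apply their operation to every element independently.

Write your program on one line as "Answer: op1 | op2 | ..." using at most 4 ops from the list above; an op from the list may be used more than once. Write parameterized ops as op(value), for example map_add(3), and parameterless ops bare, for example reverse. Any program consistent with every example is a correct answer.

filter_odd | drop(1) | map_add(3)

Check, running the answer program on each example:
  [-35, -14, 45, -25, -4, -18, 21] -> [-35, 45, -25, 21] -> [45, -25, 21] -> [48, -22, 24]
  [31, 33, -34, 44, 47, 49, 0, 47] -> [31, 33, 47, 49, 47] -> [33, 47, 49, 47] -> [36, 50, 52, 50]
  [-14, -8, -5, 4, 31] -> [-5, 31] -> [31] -> [34]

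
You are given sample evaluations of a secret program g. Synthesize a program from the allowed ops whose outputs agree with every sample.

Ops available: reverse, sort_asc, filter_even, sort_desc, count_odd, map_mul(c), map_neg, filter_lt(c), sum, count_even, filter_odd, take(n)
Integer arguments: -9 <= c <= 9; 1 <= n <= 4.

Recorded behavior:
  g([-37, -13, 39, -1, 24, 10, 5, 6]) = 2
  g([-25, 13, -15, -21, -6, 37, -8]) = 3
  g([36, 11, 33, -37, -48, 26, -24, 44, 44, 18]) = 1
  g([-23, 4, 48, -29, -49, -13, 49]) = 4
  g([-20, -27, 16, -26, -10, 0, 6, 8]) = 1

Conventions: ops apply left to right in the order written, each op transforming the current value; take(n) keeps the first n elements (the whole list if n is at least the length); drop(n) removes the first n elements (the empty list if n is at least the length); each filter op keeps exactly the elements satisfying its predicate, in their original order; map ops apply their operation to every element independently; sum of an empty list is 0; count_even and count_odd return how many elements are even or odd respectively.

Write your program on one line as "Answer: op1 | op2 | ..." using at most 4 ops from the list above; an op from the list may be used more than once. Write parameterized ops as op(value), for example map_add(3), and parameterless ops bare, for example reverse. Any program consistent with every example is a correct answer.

sort_desc | filter_lt(-6) | reverse | count_odd

Check, running the answer program on each example:
  [-37, -13, 39, -1, 24, 10, 5, 6] -> [39, 24, 10, 6, 5, -1, -13, -37] -> [-13, -37] -> [-37, -13] -> 2
  [-25, 13, -15, -21, -6, 37, -8] -> [37, 13, -6, -8, -15, -21, -25] -> [-8, -15, -21, -25] -> [-25, -21, -15, -8] -> 3
  [36, 11, 33, -37, -48, 26, -24, 44, 44, 18] -> [44, 44, 36, 33, 26, 18, 11, -24, -37, -48] -> [-24, -37, -48] -> [-48, -37, -24] -> 1
  [-23, 4, 48, -29, -49, -13, 49] -> [49, 48, 4, -13, -23, -29, -49] -> [-13, -23, -29, -49] -> [-49, -29, -23, -13] -> 4
  [-20, -27, 16, -26, -10, 0, 6, 8] -> [16, 8, 6, 0, -10, -20, -26, -27] -> [-10, -20, -26, -27] -> [-27, -26, -20, -10] -> 1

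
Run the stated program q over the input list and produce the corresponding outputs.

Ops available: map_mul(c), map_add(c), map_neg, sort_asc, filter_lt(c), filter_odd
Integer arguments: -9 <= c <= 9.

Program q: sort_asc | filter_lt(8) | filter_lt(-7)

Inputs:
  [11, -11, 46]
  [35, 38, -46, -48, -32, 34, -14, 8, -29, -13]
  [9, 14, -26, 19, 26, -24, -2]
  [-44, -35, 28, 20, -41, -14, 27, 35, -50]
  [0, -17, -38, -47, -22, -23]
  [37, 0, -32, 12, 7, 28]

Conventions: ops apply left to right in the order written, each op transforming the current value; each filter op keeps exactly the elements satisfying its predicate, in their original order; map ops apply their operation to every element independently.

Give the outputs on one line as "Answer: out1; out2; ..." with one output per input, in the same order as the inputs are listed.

Execution, op by op:
  [11, -11, 46] -> [-11, 11, 46] -> [-11] -> [-11]
  [35, 38, -46, -48, -32, 34, -14, 8, -29, -13] -> [-48, -46, -32, -29, -14, -13, 8, 34, 35, 38] -> [-48, -46, -32, -29, -14, -13] -> [-48, -46, -32, -29, -14, -13]
  [9, 14, -26, 19, 26, -24, -2] -> [-26, -24, -2, 9, 14, 19, 26] -> [-26, -24, -2] -> [-26, -24]
  [-44, -35, 28, 20, -41, -14, 27, 35, -50] -> [-50, -44, -41, -35, -14, 20, 27, 28, 35] -> [-50, -44, -41, -35, -14] -> [-50, -44, -41, -35, -14]
  [0, -17, -38, -47, -22, -23] -> [-47, -38, -23, -22, -17, 0] -> [-47, -38, -23, -22, -17, 0] -> [-47, -38, -23, -22, -17]
  [37, 0, -32, 12, 7, 28] -> [-32, 0, 7, 12, 28, 37] -> [-32, 0, 7] -> [-32]

[-11]; [-48, -46, -32, -29, -14, -13]; [-26, -24]; [-50, -44, -41, -35, -14]; [-47, -38, -23, -22, -17]; [-32]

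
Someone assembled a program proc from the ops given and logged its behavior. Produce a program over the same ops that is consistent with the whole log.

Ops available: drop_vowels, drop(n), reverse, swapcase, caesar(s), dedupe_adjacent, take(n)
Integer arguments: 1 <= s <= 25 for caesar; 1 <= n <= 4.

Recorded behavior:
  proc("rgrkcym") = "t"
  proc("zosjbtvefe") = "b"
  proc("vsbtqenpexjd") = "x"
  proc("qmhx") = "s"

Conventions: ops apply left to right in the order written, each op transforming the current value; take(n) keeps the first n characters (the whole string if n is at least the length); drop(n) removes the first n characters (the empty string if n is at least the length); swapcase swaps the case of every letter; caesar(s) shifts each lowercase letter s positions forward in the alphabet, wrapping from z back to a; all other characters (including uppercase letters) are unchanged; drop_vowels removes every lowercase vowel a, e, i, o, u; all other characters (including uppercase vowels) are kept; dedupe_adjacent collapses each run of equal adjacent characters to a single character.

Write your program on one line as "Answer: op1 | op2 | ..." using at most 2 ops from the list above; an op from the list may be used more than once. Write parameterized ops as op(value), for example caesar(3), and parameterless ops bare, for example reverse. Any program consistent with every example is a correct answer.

take(1) | caesar(2)

Check, running the answer program on each example:
  "rgrkcym" -> "r" -> "t"
  "zosjbtvefe" -> "z" -> "b"
  "vsbtqenpexjd" -> "v" -> "x"
  "qmhx" -> "q" -> "s"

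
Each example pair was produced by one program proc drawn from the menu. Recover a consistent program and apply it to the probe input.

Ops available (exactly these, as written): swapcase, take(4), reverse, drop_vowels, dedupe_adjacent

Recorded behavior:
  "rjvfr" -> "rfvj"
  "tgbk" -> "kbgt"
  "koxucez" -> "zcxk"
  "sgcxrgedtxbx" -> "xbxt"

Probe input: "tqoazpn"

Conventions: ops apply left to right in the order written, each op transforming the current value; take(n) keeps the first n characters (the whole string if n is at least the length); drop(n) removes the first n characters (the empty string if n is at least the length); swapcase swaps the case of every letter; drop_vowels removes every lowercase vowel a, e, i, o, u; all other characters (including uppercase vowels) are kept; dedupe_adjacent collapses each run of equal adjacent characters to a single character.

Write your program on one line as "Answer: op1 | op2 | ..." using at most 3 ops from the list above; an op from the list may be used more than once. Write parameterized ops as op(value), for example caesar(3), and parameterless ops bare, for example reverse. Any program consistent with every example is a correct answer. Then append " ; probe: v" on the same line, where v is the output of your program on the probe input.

reverse | drop_vowels | take(4) ; probe: "npzq"

Check, running the answer program on each example:
  "rjvfr" -> "rfvjr" -> "rfvjr" -> "rfvj"
  "tgbk" -> "kbgt" -> "kbgt" -> "kbgt"
  "koxucez" -> "zecuxok" -> "zcxk" -> "zcxk"
  "sgcxrgedtxbx" -> "xbxtdegrxcgs" -> "xbxtdgrxcgs" -> "xbxt"
  probe: "tqoazpn" -> "npzaoqt" -> "npzqt" -> "npzq"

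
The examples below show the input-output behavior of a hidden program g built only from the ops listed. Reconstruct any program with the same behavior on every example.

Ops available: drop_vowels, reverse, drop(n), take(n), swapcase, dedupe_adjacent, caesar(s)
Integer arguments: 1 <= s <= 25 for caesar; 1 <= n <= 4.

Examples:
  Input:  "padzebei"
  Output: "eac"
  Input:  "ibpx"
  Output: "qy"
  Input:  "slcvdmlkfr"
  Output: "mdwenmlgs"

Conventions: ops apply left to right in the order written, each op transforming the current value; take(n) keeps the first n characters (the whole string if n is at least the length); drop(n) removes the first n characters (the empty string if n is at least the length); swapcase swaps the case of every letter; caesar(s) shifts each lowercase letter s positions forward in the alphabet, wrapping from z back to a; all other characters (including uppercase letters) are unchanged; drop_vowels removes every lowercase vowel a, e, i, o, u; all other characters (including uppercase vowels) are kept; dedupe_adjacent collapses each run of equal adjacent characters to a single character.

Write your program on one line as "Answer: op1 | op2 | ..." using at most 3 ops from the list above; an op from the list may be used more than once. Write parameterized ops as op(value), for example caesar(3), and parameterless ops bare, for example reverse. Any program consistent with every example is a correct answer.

drop_vowels | caesar(1) | drop(1)

Check, running the answer program on each example:
  "padzebei" -> "pdzb" -> "qeac" -> "eac"
  "ibpx" -> "bpx" -> "cqy" -> "qy"
  "slcvdmlkfr" -> "slcvdmlkfr" -> "tmdwenmlgs" -> "mdwenmlgs"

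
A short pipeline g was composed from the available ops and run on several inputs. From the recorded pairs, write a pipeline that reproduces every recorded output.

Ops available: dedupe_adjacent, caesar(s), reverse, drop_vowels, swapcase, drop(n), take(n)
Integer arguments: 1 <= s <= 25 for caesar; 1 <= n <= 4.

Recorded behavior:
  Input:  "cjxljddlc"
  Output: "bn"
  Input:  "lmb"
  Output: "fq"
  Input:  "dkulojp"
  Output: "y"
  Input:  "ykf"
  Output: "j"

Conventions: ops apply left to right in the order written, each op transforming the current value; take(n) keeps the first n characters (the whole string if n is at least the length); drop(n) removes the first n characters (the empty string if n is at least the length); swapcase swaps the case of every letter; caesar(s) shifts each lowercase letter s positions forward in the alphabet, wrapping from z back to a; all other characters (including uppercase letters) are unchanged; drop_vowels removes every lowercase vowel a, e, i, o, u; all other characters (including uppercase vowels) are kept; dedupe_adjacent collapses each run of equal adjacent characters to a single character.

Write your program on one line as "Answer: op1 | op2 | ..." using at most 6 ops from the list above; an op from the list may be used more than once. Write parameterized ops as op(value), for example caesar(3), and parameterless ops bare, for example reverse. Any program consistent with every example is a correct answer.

caesar(4) | drop(1) | take(2) | drop_vowels | reverse

Check, running the answer program on each example:
  "cjxljddlc" -> "gnbpnhhpg" -> "nbpnhhpg" -> "nb" -> "nb" -> "bn"
  "lmb" -> "pqf" -> "qf" -> "qf" -> "qf" -> "fq"
  "dkulojp" -> "hoypsnt" -> "oypsnt" -> "oy" -> "y" -> "y"
  "ykf" -> "coj" -> "oj" -> "oj" -> "j" -> "j"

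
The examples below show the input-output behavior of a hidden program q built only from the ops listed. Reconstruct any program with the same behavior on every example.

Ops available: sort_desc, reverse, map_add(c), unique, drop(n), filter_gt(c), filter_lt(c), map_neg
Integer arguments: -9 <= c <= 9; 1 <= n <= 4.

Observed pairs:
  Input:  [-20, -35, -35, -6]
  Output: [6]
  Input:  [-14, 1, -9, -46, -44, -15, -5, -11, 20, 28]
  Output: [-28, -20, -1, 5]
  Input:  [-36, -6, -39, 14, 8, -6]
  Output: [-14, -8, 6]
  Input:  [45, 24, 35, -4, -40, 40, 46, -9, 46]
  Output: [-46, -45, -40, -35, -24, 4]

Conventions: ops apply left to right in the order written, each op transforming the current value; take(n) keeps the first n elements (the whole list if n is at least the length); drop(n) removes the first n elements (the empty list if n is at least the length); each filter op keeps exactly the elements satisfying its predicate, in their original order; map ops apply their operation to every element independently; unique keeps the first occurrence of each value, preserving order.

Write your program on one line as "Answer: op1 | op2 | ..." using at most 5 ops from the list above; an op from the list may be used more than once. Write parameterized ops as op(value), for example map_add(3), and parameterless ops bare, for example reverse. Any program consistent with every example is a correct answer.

sort_desc | map_neg | filter_lt(8) | unique

Check, running the answer program on each example:
  [-20, -35, -35, -6] -> [-6, -20, -35, -35] -> [6, 20, 35, 35] -> [6] -> [6]
  [-14, 1, -9, -46, -44, -15, -5, -11, 20, 28] -> [28, 20, 1, -5, -9, -11, -14, -15, -44, -46] -> [-28, -20, -1, 5, 9, 11, 14, 15, 44, 46] -> [-28, -20, -1, 5] -> [-28, -20, -1, 5]
  [-36, -6, -39, 14, 8, -6] -> [14, 8, -6, -6, -36, -39] -> [-14, -8, 6, 6, 36, 39] -> [-14, -8, 6, 6] -> [-14, -8, 6]
  [45, 24, 35, -4, -40, 40, 46, -9, 46] -> [46, 46, 45, 40, 35, 24, -4, -9, -40] -> [-46, -46, -45, -40, -35, -24, 4, 9, 40] -> [-46, -46, -45, -40, -35, -24, 4] -> [-46, -45, -40, -35, -24, 4]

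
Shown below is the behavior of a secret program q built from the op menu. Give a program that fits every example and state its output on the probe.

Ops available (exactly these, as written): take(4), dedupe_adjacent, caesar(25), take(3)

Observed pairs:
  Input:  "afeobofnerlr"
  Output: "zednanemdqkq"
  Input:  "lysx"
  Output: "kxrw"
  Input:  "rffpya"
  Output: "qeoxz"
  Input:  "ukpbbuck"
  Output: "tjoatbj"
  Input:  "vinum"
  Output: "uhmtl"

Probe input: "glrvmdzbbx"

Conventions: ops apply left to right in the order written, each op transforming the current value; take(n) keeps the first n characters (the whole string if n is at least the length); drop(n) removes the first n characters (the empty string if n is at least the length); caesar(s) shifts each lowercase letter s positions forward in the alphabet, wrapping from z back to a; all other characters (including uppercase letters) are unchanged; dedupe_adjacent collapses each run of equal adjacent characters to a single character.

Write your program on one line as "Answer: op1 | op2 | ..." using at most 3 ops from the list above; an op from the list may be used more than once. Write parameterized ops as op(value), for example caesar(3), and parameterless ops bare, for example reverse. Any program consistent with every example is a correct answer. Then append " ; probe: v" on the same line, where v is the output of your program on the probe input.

caesar(25) | dedupe_adjacent ; probe: "fkqulcyaw"

Check, running the answer program on each example:
  "afeobofnerlr" -> "zednanemdqkq" -> "zednanemdqkq"
  "lysx" -> "kxrw" -> "kxrw"
  "rffpya" -> "qeeoxz" -> "qeoxz"
  "ukpbbuck" -> "tjoaatbj" -> "tjoatbj"
  "vinum" -> "uhmtl" -> "uhmtl"
  probe: "glrvmdzbbx" -> "fkqulcyaaw" -> "fkqulcyaw"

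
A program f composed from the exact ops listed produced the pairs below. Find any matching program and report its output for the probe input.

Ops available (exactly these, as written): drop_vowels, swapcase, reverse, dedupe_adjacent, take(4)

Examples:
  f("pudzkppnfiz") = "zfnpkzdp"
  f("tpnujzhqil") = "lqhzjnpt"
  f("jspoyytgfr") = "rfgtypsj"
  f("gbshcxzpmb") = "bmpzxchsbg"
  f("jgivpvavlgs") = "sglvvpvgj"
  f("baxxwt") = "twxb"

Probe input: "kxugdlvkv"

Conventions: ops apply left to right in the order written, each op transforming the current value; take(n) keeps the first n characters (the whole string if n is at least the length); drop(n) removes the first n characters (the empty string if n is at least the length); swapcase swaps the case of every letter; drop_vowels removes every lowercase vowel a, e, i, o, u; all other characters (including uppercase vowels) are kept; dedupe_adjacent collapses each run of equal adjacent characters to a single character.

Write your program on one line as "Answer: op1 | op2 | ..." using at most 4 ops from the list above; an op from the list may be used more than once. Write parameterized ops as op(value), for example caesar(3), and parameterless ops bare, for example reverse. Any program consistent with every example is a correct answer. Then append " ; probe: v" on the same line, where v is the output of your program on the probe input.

reverse | dedupe_adjacent | drop_vowels ; probe: "vkvldgxk"

Check, running the answer program on each example:
  "pudzkppnfiz" -> "zifnppkzdup" -> "zifnpkzdup" -> "zfnpkzdp"
  "tpnujzhqil" -> "liqhzjunpt" -> "liqhzjunpt" -> "lqhzjnpt"
  "jspoyytgfr" -> "rfgtyyopsj" -> "rfgtyopsj" -> "rfgtypsj"
  "gbshcxzpmb" -> "bmpzxchsbg" -> "bmpzxchsbg" -> "bmpzxchsbg"
  "jgivpvavlgs" -> "sglvavpvigj" -> "sglvavpvigj" -> "sglvvpvgj"
  "baxxwt" -> "twxxab" -> "twxab" -> "twxb"
  probe: "kxugdlvkv" -> "vkvldguxk" -> "vkvldguxk" -> "vkvldgxk"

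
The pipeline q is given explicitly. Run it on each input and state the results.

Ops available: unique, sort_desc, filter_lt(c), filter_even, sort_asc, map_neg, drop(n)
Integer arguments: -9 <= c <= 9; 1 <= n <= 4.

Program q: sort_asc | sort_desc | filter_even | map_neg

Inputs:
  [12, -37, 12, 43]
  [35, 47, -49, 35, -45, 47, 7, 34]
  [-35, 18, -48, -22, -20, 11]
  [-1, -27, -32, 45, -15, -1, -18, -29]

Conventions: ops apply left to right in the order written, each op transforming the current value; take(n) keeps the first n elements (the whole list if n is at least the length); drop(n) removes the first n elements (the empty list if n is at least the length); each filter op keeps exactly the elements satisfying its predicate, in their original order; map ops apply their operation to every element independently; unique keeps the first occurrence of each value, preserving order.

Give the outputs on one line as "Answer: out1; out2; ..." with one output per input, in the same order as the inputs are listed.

[-12, -12]; [-34]; [-18, 20, 22, 48]; [18, 32]

Execution, op by op:
  [12, -37, 12, 43] -> [-37, 12, 12, 43] -> [43, 12, 12, -37] -> [12, 12] -> [-12, -12]
  [35, 47, -49, 35, -45, 47, 7, 34] -> [-49, -45, 7, 34, 35, 35, 47, 47] -> [47, 47, 35, 35, 34, 7, -45, -49] -> [34] -> [-34]
  [-35, 18, -48, -22, -20, 11] -> [-48, -35, -22, -20, 11, 18] -> [18, 11, -20, -22, -35, -48] -> [18, -20, -22, -48] -> [-18, 20, 22, 48]
  [-1, -27, -32, 45, -15, -1, -18, -29] -> [-32, -29, -27, -18, -15, -1, -1, 45] -> [45, -1, -1, -15, -18, -27, -29, -32] -> [-18, -32] -> [18, 32]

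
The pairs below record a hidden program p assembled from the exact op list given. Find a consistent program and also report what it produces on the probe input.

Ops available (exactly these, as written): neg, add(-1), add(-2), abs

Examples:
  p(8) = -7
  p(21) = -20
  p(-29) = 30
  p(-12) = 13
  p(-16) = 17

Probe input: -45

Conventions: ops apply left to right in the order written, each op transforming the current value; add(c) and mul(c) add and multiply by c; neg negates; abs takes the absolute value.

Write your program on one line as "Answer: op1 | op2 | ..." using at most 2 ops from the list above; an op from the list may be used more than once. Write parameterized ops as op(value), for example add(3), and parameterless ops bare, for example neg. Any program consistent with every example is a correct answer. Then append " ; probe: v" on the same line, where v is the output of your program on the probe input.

add(-1) | neg ; probe: 46

Check, running the answer program on each example:
  8 -> 7 -> -7
  21 -> 20 -> -20
  -29 -> -30 -> 30
  -12 -> -13 -> 13
  -16 -> -17 -> 17
  probe: -45 -> -46 -> 46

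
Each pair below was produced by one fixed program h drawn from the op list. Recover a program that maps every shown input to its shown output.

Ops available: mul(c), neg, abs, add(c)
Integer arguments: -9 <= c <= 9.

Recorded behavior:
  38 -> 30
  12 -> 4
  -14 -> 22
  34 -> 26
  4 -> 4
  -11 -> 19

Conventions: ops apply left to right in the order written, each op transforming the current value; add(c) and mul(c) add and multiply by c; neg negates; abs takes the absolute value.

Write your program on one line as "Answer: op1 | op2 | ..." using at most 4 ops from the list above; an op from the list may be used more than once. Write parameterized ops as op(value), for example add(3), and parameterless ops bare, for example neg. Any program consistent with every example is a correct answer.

add(-7) | add(-1) | abs

Check, running the answer program on each example:
  38 -> 31 -> 30 -> 30
  12 -> 5 -> 4 -> 4
  -14 -> -21 -> -22 -> 22
  34 -> 27 -> 26 -> 26
  4 -> -3 -> -4 -> 4
  -11 -> -18 -> -19 -> 19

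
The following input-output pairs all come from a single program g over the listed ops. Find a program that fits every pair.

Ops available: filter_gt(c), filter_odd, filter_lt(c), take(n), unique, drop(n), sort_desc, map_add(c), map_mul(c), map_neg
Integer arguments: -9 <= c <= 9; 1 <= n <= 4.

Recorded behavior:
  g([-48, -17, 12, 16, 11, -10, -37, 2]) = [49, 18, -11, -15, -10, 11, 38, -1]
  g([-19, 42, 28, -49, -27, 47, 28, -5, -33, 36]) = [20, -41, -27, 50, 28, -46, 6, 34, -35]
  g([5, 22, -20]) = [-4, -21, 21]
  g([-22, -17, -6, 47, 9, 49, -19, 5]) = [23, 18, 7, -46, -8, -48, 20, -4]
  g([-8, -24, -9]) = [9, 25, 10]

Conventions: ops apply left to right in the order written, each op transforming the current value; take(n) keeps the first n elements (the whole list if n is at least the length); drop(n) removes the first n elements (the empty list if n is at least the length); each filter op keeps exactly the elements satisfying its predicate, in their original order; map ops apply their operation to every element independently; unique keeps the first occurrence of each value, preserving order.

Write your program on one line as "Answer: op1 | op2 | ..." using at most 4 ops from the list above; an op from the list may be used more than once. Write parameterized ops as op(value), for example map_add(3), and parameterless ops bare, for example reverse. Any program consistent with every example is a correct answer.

map_add(-1) | map_neg | unique

Check, running the answer program on each example:
  [-48, -17, 12, 16, 11, -10, -37, 2] -> [-49, -18, 11, 15, 10, -11, -38, 1] -> [49, 18, -11, -15, -10, 11, 38, -1] -> [49, 18, -11, -15, -10, 11, 38, -1]
  [-19, 42, 28, -49, -27, 47, 28, -5, -33, 36] -> [-20, 41, 27, -50, -28, 46, 27, -6, -34, 35] -> [20, -41, -27, 50, 28, -46, -27, 6, 34, -35] -> [20, -41, -27, 50, 28, -46, 6, 34, -35]
  [5, 22, -20] -> [4, 21, -21] -> [-4, -21, 21] -> [-4, -21, 21]
  [-22, -17, -6, 47, 9, 49, -19, 5] -> [-23, -18, -7, 46, 8, 48, -20, 4] -> [23, 18, 7, -46, -8, -48, 20, -4] -> [23, 18, 7, -46, -8, -48, 20, -4]
  [-8, -24, -9] -> [-9, -25, -10] -> [9, 25, 10] -> [9, 25, 10]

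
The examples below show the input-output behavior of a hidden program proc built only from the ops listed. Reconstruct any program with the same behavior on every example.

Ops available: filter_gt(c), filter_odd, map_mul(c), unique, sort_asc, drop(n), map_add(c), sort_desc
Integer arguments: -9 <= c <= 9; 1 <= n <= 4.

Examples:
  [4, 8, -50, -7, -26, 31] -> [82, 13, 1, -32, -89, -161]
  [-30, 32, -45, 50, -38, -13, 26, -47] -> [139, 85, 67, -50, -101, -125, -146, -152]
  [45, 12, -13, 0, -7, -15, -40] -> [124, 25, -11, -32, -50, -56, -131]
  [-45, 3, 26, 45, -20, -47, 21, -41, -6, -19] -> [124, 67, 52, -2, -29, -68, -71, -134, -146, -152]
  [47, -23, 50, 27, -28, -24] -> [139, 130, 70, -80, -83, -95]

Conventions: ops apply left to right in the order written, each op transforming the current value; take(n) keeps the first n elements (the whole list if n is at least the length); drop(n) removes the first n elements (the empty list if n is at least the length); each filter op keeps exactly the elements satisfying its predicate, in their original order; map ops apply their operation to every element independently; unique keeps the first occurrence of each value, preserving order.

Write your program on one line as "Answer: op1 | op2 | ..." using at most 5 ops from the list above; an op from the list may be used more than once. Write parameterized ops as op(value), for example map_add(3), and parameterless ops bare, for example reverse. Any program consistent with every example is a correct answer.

map_add(-5) | map_mul(3) | sort_asc | map_add(4) | sort_desc

Check, running the answer program on each example:
  [4, 8, -50, -7, -26, 31] -> [-1, 3, -55, -12, -31, 26] -> [-3, 9, -165, -36, -93, 78] -> [-165, -93, -36, -3, 9, 78] -> [-161, -89, -32, 1, 13, 82] -> [82, 13, 1, -32, -89, -161]
  [-30, 32, -45, 50, -38, -13, 26, -47] -> [-35, 27, -50, 45, -43, -18, 21, -52] -> [-105, 81, -150, 135, -129, -54, 63, -156] -> [-156, -150, -129, -105, -54, 63, 81, 135] -> [-152, -146, -125, -101, -50, 67, 85, 139] -> [139, 85, 67, -50, -101, -125, -146, -152]
  [45, 12, -13, 0, -7, -15, -40] -> [40, 7, -18, -5, -12, -20, -45] -> [120, 21, -54, -15, -36, -60, -135] -> [-135, -60, -54, -36, -15, 21, 120] -> [-131, -56, -50, -32, -11, 25, 124] -> [124, 25, -11, -32, -50, -56, -131]
  [-45, 3, 26, 45, -20, -47, 21, -41, -6, -19] -> [-50, -2, 21, 40, -25, -52, 16, -46, -11, -24] -> [-150, -6, 63, 120, -75, -156, 48, -138, -33, -72] -> [-156, -150, -138, -75, -72, -33, -6, 48, 63, 120] -> [-152, -146, -134, -71, -68, -29, -2, 52, 67, 124] -> [124, 67, 52, -2, -29, -68, -71, -134, -146, -152]
  [47, -23, 50, 27, -28, -24] -> [42, -28, 45, 22, -33, -29] -> [126, -84, 135, 66, -99, -87] -> [-99, -87, -84, 66, 126, 135] -> [-95, -83, -80, 70, 130, 139] -> [139, 130, 70, -80, -83, -95]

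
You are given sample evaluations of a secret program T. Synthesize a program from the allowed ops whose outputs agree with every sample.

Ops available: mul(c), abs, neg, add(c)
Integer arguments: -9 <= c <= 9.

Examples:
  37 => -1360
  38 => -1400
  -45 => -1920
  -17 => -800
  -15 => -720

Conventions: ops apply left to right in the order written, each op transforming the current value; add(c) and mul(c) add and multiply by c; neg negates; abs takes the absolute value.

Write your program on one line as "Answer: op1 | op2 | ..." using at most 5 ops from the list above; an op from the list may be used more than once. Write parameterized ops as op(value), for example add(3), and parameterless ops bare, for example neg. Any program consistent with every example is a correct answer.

add(-3) | mul(-5) | neg | abs | mul(-8)

Check, running the answer program on each example:
  37 -> 34 -> -170 -> 170 -> 170 -> -1360
  38 -> 35 -> -175 -> 175 -> 175 -> -1400
  -45 -> -48 -> 240 -> -240 -> 240 -> -1920
  -17 -> -20 -> 100 -> -100 -> 100 -> -800
  -15 -> -18 -> 90 -> -90 -> 90 -> -720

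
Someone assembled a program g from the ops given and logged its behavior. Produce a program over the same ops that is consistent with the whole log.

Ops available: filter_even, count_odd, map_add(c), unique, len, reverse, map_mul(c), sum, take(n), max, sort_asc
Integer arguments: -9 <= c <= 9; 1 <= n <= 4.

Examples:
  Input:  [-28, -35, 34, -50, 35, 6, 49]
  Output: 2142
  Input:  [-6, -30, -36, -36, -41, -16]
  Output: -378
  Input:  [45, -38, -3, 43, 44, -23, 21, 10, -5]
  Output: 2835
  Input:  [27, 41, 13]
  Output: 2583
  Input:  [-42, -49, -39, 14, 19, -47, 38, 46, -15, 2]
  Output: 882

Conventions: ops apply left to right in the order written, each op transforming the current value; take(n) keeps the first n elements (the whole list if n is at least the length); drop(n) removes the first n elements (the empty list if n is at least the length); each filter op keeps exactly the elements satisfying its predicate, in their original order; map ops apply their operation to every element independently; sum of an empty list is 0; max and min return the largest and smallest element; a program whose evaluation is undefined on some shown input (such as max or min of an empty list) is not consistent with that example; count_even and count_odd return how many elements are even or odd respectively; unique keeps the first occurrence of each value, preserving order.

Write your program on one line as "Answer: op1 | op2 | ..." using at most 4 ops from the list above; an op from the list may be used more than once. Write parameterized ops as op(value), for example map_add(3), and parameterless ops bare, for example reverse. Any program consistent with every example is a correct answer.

take(4) | map_mul(9) | map_mul(7) | max

Check, running the answer program on each example:
  [-28, -35, 34, -50, 35, 6, 49] -> [-28, -35, 34, -50] -> [-252, -315, 306, -450] -> [-1764, -2205, 2142, -3150] -> 2142
  [-6, -30, -36, -36, -41, -16] -> [-6, -30, -36, -36] -> [-54, -270, -324, -324] -> [-378, -1890, -2268, -2268] -> -378
  [45, -38, -3, 43, 44, -23, 21, 10, -5] -> [45, -38, -3, 43] -> [405, -342, -27, 387] -> [2835, -2394, -189, 2709] -> 2835
  [27, 41, 13] -> [27, 41, 13] -> [243, 369, 117] -> [1701, 2583, 819] -> 2583
  [-42, -49, -39, 14, 19, -47, 38, 46, -15, 2] -> [-42, -49, -39, 14] -> [-378, -441, -351, 126] -> [-2646, -3087, -2457, 882] -> 882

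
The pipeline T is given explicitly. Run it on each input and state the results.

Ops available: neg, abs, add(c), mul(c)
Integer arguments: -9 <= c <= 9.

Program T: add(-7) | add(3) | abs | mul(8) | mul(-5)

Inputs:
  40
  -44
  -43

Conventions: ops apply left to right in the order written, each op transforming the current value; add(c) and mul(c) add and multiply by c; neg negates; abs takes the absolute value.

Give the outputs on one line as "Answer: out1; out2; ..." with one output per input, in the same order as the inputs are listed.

Execution, op by op:
  40 -> 33 -> 36 -> 36 -> 288 -> -1440
  -44 -> -51 -> -48 -> 48 -> 384 -> -1920
  -43 -> -50 -> -47 -> 47 -> 376 -> -1880

-1440; -1920; -1880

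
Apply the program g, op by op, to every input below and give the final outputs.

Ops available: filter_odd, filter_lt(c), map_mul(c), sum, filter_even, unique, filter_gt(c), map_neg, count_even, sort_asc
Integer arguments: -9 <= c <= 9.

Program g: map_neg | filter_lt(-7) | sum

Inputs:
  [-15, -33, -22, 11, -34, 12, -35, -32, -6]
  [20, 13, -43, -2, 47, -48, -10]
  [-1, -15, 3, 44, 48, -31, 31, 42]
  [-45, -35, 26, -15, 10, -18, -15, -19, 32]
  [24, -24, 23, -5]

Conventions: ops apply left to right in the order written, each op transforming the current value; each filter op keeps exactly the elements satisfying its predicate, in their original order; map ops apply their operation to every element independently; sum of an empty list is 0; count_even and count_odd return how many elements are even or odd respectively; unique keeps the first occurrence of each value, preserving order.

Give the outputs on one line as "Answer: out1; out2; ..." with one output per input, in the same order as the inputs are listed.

-23; -80; -165; -68; -47

Execution, op by op:
  [-15, -33, -22, 11, -34, 12, -35, -32, -6] -> [15, 33, 22, -11, 34, -12, 35, 32, 6] -> [-11, -12] -> -23
  [20, 13, -43, -2, 47, -48, -10] -> [-20, -13, 43, 2, -47, 48, 10] -> [-20, -13, -47] -> -80
  [-1, -15, 3, 44, 48, -31, 31, 42] -> [1, 15, -3, -44, -48, 31, -31, -42] -> [-44, -48, -31, -42] -> -165
  [-45, -35, 26, -15, 10, -18, -15, -19, 32] -> [45, 35, -26, 15, -10, 18, 15, 19, -32] -> [-26, -10, -32] -> -68
  [24, -24, 23, -5] -> [-24, 24, -23, 5] -> [-24, -23] -> -47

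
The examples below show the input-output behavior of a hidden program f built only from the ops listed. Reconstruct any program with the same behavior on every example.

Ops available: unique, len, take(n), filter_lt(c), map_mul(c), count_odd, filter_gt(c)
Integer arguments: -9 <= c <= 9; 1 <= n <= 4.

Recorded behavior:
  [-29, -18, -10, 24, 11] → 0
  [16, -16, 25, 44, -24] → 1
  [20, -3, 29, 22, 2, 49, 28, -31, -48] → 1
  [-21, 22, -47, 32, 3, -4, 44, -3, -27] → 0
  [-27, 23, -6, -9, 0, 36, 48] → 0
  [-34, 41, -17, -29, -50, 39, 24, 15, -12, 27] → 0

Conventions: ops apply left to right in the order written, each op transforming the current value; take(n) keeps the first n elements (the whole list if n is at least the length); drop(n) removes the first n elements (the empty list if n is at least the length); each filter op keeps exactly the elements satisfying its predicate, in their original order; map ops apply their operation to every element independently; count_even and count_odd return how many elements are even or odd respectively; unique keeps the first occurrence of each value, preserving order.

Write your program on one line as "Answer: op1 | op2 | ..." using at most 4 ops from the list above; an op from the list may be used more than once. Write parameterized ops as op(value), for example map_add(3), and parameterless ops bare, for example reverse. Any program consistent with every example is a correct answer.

take(1) | filter_gt(-3) | len

Check, running the answer program on each example:
  [-29, -18, -10, 24, 11] -> [-29] -> [] -> 0
  [16, -16, 25, 44, -24] -> [16] -> [16] -> 1
  [20, -3, 29, 22, 2, 49, 28, -31, -48] -> [20] -> [20] -> 1
  [-21, 22, -47, 32, 3, -4, 44, -3, -27] -> [-21] -> [] -> 0
  [-27, 23, -6, -9, 0, 36, 48] -> [-27] -> [] -> 0
  [-34, 41, -17, -29, -50, 39, 24, 15, -12, 27] -> [-34] -> [] -> 0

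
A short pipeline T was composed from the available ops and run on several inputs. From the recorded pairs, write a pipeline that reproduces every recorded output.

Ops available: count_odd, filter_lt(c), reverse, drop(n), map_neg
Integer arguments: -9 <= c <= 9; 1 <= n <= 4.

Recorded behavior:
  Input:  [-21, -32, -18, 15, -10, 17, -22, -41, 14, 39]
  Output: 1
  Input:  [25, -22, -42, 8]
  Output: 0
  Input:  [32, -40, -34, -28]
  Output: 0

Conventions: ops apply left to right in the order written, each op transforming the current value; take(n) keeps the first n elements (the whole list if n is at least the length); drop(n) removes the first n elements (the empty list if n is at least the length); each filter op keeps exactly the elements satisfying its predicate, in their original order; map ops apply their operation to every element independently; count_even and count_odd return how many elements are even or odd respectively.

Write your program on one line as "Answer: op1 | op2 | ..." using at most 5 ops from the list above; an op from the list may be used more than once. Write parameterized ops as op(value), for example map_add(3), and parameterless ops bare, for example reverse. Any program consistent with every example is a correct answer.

drop(3) | filter_lt(6) | reverse | map_neg | count_odd

Check, running the answer program on each example:
  [-21, -32, -18, 15, -10, 17, -22, -41, 14, 39] -> [15, -10, 17, -22, -41, 14, 39] -> [-10, -22, -41] -> [-41, -22, -10] -> [41, 22, 10] -> 1
  [25, -22, -42, 8] -> [8] -> [] -> [] -> [] -> 0
  [32, -40, -34, -28] -> [-28] -> [-28] -> [-28] -> [28] -> 0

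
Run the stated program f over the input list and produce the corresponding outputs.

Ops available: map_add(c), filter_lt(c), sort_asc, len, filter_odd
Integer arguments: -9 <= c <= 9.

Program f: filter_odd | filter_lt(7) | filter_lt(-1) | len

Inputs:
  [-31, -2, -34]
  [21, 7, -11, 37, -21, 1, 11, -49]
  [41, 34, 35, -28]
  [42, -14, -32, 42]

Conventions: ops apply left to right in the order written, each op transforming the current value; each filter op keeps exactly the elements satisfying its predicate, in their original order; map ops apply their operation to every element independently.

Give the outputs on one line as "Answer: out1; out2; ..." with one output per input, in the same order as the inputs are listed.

1; 3; 0; 0

Execution, op by op:
  [-31, -2, -34] -> [-31] -> [-31] -> [-31] -> 1
  [21, 7, -11, 37, -21, 1, 11, -49] -> [21, 7, -11, 37, -21, 1, 11, -49] -> [-11, -21, 1, -49] -> [-11, -21, -49] -> 3
  [41, 34, 35, -28] -> [41, 35] -> [] -> [] -> 0
  [42, -14, -32, 42] -> [] -> [] -> [] -> 0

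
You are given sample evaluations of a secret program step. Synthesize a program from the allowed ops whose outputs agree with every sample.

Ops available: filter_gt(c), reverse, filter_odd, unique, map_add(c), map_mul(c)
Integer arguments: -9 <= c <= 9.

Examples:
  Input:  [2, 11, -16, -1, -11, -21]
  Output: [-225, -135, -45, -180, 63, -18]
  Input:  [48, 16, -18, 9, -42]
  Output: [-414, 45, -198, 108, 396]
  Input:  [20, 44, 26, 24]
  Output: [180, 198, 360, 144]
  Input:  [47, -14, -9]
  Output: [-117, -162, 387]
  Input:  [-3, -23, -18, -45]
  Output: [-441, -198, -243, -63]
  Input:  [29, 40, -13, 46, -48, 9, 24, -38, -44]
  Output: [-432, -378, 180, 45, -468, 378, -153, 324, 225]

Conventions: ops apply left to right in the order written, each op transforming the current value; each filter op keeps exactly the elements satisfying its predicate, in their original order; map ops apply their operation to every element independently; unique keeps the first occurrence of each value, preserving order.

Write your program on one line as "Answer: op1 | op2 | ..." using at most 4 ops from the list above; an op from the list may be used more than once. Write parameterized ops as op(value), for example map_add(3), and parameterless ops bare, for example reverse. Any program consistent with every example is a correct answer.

map_add(-4) | map_mul(9) | reverse

Check, running the answer program on each example:
  [2, 11, -16, -1, -11, -21] -> [-2, 7, -20, -5, -15, -25] -> [-18, 63, -180, -45, -135, -225] -> [-225, -135, -45, -180, 63, -18]
  [48, 16, -18, 9, -42] -> [44, 12, -22, 5, -46] -> [396, 108, -198, 45, -414] -> [-414, 45, -198, 108, 396]
  [20, 44, 26, 24] -> [16, 40, 22, 20] -> [144, 360, 198, 180] -> [180, 198, 360, 144]
  [47, -14, -9] -> [43, -18, -13] -> [387, -162, -117] -> [-117, -162, 387]
  [-3, -23, -18, -45] -> [-7, -27, -22, -49] -> [-63, -243, -198, -441] -> [-441, -198, -243, -63]
  [29, 40, -13, 46, -48, 9, 24, -38, -44] -> [25, 36, -17, 42, -52, 5, 20, -42, -48] -> [225, 324, -153, 378, -468, 45, 180, -378, -432] -> [-432, -378, 180, 45, -468, 378, -153, 324, 225]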